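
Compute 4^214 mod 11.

By repeated squaring mod 11: 4^1≡4, 4^2≡5, 4^4≡3, 4^8≡9, 4^16≡4, 4^32≡5, 4^64≡3, 4^128≡9.
Since 214 = 2 + 4 + 16 + 64 + 128 in binary, 4^214 ≡ 5·3·4·3·9 ≡ 3 (mod 11).

3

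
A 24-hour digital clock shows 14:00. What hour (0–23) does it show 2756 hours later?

2756 mod 24 = 20 (since 114·24 = 2736).
(14 + 20) mod 24 = 10.

10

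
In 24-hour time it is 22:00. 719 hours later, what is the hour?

21

719 − 29·24 = 23, so 719 ≡ 23 (mod 24).
(22 + 23) mod 24 = 21.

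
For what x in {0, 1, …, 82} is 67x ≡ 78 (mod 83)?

47

67⁻¹ ≡ 57 (mod 83) because 67·57 = 3819 = 46·83 + 1.
Multiplying both sides by 57: x ≡ 57·78 = 4446 ≡ 47 (mod 83).
Check: 67·47 = 3149 = 37·83 + 78.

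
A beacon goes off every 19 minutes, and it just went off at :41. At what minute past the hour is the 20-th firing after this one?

20·19 = 380.
380 mod 60 = 20 (since 6·60 = 360).
(41 + 20) mod 60 = 1.

1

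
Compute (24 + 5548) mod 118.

Dividing 5548 by 118 gives quotient 47 and remainder 2.
(24 + 2) mod 118 = 26.

26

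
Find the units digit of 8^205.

8

The units digit of 8^n cycles with period 4: 8, 4, 2, 6, …
205 mod 4 = 1, so the last digit matches 8^1 = 8.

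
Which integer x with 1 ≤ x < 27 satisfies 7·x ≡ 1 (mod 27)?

7·4 = 28 = 1·27 + 1, so 7⁻¹ ≡ 4 (mod 27).

4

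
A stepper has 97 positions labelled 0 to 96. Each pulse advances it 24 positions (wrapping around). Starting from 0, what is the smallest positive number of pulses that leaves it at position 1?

24·93 = 2232 = 23·97 + 1, so 24⁻¹ ≡ 93 (mod 97).

93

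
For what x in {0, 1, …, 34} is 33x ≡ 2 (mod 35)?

34

33⁻¹ ≡ 17 (mod 35) because 33·17 = 561 = 16·35 + 1.
So x ≡ 17·2 = 34 ≡ 34 (mod 35).
Check: 33·34 = 1122 = 32·35 + 2.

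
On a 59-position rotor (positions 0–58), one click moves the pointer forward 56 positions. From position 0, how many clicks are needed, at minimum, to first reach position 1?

56·39 = 2184 = 37·59 + 1, so 56⁻¹ ≡ 39 (mod 59).

39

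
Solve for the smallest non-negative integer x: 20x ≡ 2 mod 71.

64

The inverse of 20 mod 71 is 32 (since 20·32 = 640 ≡ 1).
Multiplying both sides by 32: x ≡ 32·2 = 64 ≡ 64 (mod 71).
Check: 20·64 = 1280 = 18·71 + 2.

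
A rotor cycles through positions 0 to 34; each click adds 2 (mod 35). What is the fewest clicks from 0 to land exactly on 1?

35 = 17·2 + 1
2 = 2·1 + 0
Back-substituting gives 2·18 ≡ 1 (mod 35).

18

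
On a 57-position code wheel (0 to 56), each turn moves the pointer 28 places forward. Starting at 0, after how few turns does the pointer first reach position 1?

28⁻¹ ≡ 55 (mod 57) because 28·55 = 1540 = 27·57 + 1.
So x ≡ 55·1 = 55 ≡ 55 (mod 57).
Check: 28·55 = 1540 = 27·57 + 1.

55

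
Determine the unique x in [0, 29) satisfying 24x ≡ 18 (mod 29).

The inverse of 24 mod 29 is 23 (since 24·23 = 552 ≡ 1).
So x ≡ 23·18 = 414 ≡ 8 (mod 29).

8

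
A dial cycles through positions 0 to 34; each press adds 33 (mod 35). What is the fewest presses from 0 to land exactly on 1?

33·17 = 561 = 16·35 + 1, so 33⁻¹ ≡ 17 (mod 35).

17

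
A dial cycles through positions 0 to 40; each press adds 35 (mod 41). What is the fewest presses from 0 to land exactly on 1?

41 = 1·35 + 6
35 = 5·6 + 5
6 = 1·5 + 1
5 = 5·1 + 0
Back-substituting gives 35·34 ≡ 1 (mod 41).

34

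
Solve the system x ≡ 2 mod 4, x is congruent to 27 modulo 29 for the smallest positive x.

Since 29·1 ≡ 1 (mod 4), take x = 27 + 29·((2−27)·1 mod 4) = 27 + 29·3 = 114.
Check: 114 mod 4 = 2, 114 mod 29 = 27.

114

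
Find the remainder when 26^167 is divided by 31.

6

Successive squares of 26 mod 31: 26^1≡26, 26^2≡25, 26^4≡5, 26^8≡25, 26^16≡5, 26^32≡25, 26^64≡5, 26^128≡25.
Since 167 = 1 + 2 + 4 + 32 + 128 in binary, 26^167 ≡ 26·25·5·25·25 ≡ 6 (mod 31).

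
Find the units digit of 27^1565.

7

Powers of 7 mod 10 repeat with period 4: 7, 9, 3, 1.
1565 leaves remainder 1 on division by 4, so 27^1565 ends in 7.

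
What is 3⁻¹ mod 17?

17 = 5·3 + 2
3 = 1·2 + 1
2 = 2·1 + 0
Back-substituting gives 3·6 ≡ 1 (mod 17).

6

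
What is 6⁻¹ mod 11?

11 = 1·6 + 5
6 = 1·5 + 1
5 = 5·1 + 0
Back-substituting gives 6·2 ≡ 1 (mod 11).

2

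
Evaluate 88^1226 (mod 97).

81

Successive squares of 88 mod 97: 88^1≡88, 88^2≡81, 88^4≡62, 88^8≡61, 88^16≡35, 88^32≡61, 88^64≡35, 88^128≡61, 88^256≡35, 88^512≡61, 88^1024≡35.
Since 1226 = 2 + 8 + 64 + 128 + 1024 in binary, 88^1226 ≡ 81·61·35·61·35 ≡ 81 (mod 97).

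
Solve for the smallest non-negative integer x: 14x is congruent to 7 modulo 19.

10

The inverse of 14 mod 19 is 15 (since 14·15 = 210 ≡ 1).
So x ≡ 15·7 = 105 ≡ 10 (mod 19).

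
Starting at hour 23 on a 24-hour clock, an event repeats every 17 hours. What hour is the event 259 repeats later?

10

259·17 = 4403.
4403 = 183·24 + 11, so 4403 mod 24 = 11.
(23 + 11) mod 24 = 10.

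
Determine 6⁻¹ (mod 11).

2

6·2 = 12 = 1·11 + 1, so 6⁻¹ ≡ 2 (mod 11).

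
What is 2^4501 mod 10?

The units digit of 2^n cycles with period 4: 2, 4, 8, 6, …
4501 mod 4 = 1, so the last digit matches 2^1 = 2.

2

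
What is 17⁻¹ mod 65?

23

17·23 = 391 = 6·65 + 1, so 17⁻¹ ≡ 23 (mod 65).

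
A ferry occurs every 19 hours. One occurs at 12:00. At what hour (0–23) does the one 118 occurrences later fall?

22

118·19 = 2242.
Dividing 2242 by 24 gives quotient 93 and remainder 10.
(12 + 10) mod 24 = 22.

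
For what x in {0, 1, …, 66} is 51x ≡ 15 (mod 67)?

20

51⁻¹ ≡ 46 (mod 67) because 51·46 = 2346 = 35·67 + 1.
So x ≡ 46·15 = 690 ≡ 20 (mod 67).
Check: 51·20 = 1020 = 15·67 + 15.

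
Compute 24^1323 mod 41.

7

By repeated squaring mod 41: 24^1≡24, 24^2≡2, 24^4≡4, 24^8≡16, 24^16≡10, 24^32≡18, 24^64≡37, 24^128≡16, 24^256≡10, 24^512≡18, 24^1024≡37.
Since 1323 = 1 + 2 + 8 + 32 + 256 + 1024 in binary, 24^1323 ≡ 24·2·16·18·10·37 ≡ 7 (mod 41).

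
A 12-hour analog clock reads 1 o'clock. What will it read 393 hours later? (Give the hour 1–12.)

Dividing 393 by 12 gives quotient 32 and remainder 9.
1 + 9 → 10 on a 12-hour dial.

10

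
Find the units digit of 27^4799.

3

Last digits of 7^n: 7, 9, 3, 1 (period 4).
4799 mod 4 = 3, so the last digit matches 7^3 = 3.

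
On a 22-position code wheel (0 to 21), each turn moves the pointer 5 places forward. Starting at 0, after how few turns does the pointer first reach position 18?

8

5⁻¹ ≡ 9 (mod 22) because 5·9 = 45 = 2·22 + 1.
Multiplying both sides by 9: x ≡ 9·18 = 162 ≡ 8 (mod 22).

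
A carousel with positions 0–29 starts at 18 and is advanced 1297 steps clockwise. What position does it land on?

25

1297 − 43·30 = 7, so 1297 ≡ 7 (mod 30).
(18 + 7) mod 30 = 25.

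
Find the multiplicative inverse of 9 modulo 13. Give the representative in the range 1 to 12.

13 = 1·9 + 4
9 = 2·4 + 1
4 = 4·1 + 0
Back-substituting gives 9·3 ≡ 1 (mod 13).

3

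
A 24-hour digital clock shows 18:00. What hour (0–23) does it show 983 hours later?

17

983 mod 24 = 23 (since 40·24 = 960).
(18 + 23) mod 24 = 17.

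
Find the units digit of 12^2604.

6

The units digit of 12^n cycles with period 4: 2, 4, 8, 6, …
2604 leaves remainder 0 on division by 4, so 12^2604 ends in 6.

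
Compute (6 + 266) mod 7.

6

266 − 38·7 = 0, so 266 ≡ 0 (mod 7).
(6 + 0) mod 7 = 6.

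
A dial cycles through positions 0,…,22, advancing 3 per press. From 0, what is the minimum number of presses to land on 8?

The inverse of 3 mod 23 is 8 (since 3·8 = 24 ≡ 1).
So x ≡ 8·8 = 64 ≡ 18 (mod 23).
Check: 3·18 = 54 = 2·23 + 8.

18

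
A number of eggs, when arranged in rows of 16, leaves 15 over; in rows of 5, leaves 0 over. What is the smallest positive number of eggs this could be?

Since 5·13 ≡ 1 (mod 16), take x = 0 + 5·((15−0)·13 mod 16) = 0 + 5·3 = 15.
Check: 15 mod 16 = 15, 15 mod 5 = 0.

15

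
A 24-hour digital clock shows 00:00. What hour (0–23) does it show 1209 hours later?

Dividing 1209 by 24 gives quotient 50 and remainder 9.
(0 + 9) mod 24 = 9.

9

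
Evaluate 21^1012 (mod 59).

Successive squares of 21 mod 59: 21^1≡21, 21^2≡28, 21^4≡17, 21^8≡53, 21^16≡36, 21^32≡57, 21^64≡4, 21^128≡16, 21^256≡20, 21^512≡46.
1012 = 4 + 16 + 32 + 64 + 128 + 256 + 512, so 21^1012 ≡ 17·36·57·4·16·20·46 ≡ 29 (mod 59).

29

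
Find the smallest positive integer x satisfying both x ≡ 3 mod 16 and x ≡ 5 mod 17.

243

x ≡ 3 (mod 16) gives x ∈ {3, 19, 35, 51, 67, 83, 99, 115, …}.
The first of these with x mod 17 = 5 is 243.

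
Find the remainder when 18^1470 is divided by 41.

Square-and-reduce mod 41: 18^1≡18, 18^2≡37, 18^4≡16, 18^8≡10, 18^16≡18, 18^32≡37, 18^64≡16, 18^128≡10, 18^256≡18, 18^512≡37, 18^1024≡16.
1470 = 2 + 4 + 8 + 16 + 32 + 128 + 256 + 1024, so 18^1470 ≡ 37·16·10·18·37·10·18·16 ≡ 1 (mod 41).

1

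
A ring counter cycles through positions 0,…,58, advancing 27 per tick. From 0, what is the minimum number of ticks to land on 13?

The inverse of 27 mod 59 is 35 (since 27·35 = 945 ≡ 1).
So x ≡ 35·13 = 455 ≡ 42 (mod 59).

42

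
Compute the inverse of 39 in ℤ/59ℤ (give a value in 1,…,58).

56

39·56 = 2184 = 37·59 + 1, so 39⁻¹ ≡ 56 (mod 59).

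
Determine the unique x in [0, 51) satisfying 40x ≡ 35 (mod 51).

20

The inverse of 40 mod 51 is 37 (since 40·37 = 1480 ≡ 1).
So x ≡ 37·35 = 1295 ≡ 20 (mod 51).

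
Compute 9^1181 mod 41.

By repeated squaring mod 41: 9^1≡9, 9^2≡40, 9^4≡1, 9^8≡1, 9^16≡1, 9^32≡1, 9^64≡1, 9^128≡1, 9^256≡1, 9^512≡1, 9^1024≡1.
1181 = 1 + 4 + 8 + 16 + 128 + 1024, so 9^1181 ≡ 9·1·1·1·1·1 ≡ 9 (mod 41).

9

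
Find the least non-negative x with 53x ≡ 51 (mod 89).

6

The inverse of 53 mod 89 is 42 (since 53·42 = 2226 ≡ 1).
Multiplying both sides by 42: x ≡ 42·51 = 2142 ≡ 6 (mod 89).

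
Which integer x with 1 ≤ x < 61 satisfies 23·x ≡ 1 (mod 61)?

8

23·8 = 184 = 3·61 + 1, so 23⁻¹ ≡ 8 (mod 61).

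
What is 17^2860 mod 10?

Powers of 7 mod 10 repeat with period 4: 7, 9, 3, 1.
2860 leaves remainder 0 on division by 4, so 17^2860 ends in 1.

1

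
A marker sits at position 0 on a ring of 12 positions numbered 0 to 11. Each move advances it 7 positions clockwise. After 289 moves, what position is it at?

7

289·7 = 2023.
2023 = 168·12 + 7, so 2023 mod 12 = 7.
(0 + 7) mod 12 = 7.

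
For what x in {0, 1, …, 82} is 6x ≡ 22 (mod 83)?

59

The inverse of 6 mod 83 is 14 (since 6·14 = 84 ≡ 1).
So x ≡ 14·22 = 308 ≡ 59 (mod 83).
Check: 6·59 = 354 = 4·83 + 22.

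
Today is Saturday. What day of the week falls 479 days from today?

Tuesday

479 − 68·7 = 3, so 479 ≡ 3 (mod 7).
Saturday + 3 days → Tuesday.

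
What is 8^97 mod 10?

Last digits of 8^n: 8, 4, 2, 6 (period 4).
97 leaves remainder 1 on division by 4, so 8^97 ends in 8.

8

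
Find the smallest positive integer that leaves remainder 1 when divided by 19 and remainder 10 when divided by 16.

58

x ≡ 10 (mod 16) gives x ∈ {10, 26, 42, 58}.
The first of these with x mod 19 = 1 is 58.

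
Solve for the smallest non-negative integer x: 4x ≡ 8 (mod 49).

2

The inverse of 4 mod 49 is 37 (since 4·37 = 148 ≡ 1).
Multiplying both sides by 37: x ≡ 37·8 = 296 ≡ 2 (mod 49).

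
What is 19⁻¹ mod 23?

23 = 1·19 + 4
19 = 4·4 + 3
4 = 1·3 + 1
3 = 3·1 + 0
Back-substituting gives 19·17 ≡ 1 (mod 23).

17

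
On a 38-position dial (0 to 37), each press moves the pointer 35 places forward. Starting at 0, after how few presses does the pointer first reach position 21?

The inverse of 35 mod 38 is 25 (since 35·25 = 875 ≡ 1).
Multiplying both sides by 25: x ≡ 25·21 = 525 ≡ 31 (mod 38).
Check: 35·31 = 1085 = 28·38 + 21.

31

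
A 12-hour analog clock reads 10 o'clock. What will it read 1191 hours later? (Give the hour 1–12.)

1

1191 − 99·12 = 3, so 1191 ≡ 3 (mod 12).
10 + 3 → 1 on a 12-hour dial.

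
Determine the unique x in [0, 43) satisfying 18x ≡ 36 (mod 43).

2

18⁻¹ ≡ 12 (mod 43) because 18·12 = 216 = 5·43 + 1.
Multiplying both sides by 12: x ≡ 12·36 = 432 ≡ 2 (mod 43).
Check: 18·2 = 36 = 0·43 + 36.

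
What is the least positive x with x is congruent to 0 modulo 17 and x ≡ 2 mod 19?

Since 19·9 ≡ 1 (mod 17), take x = 2 + 19·((0−2)·9 mod 17) = 2 + 19·16 = 306.
Check: 306 mod 17 = 0, 306 mod 19 = 2.

306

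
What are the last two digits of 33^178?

09

Successive squares of 33 mod 100: 33^1≡33, 33^2≡89, 33^4≡21, 33^8≡41, 33^16≡81, 33^32≡61, 33^64≡21, 33^128≡41.
Since 178 = 2 + 16 + 32 + 128 in binary, 33^178 ≡ 89·81·61·41 ≡ 9 (mod 100).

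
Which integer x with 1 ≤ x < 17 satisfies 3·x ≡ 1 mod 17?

6

17 = 5·3 + 2
3 = 1·2 + 1
2 = 2·1 + 0
Back-substituting gives 3·6 ≡ 1 (mod 17).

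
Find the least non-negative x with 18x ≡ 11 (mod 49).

36

18⁻¹ ≡ 30 (mod 49) because 18·30 = 540 = 11·49 + 1.
Multiplying both sides by 30: x ≡ 30·11 = 330 ≡ 36 (mod 49).
Check: 18·36 = 648 = 13·49 + 11.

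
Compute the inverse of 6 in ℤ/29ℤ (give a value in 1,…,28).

5

29 = 4·6 + 5
6 = 1·5 + 1
5 = 5·1 + 0
Back-substituting gives 6·5 ≡ 1 (mod 29).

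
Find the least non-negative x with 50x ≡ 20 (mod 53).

11

The inverse of 50 mod 53 is 35 (since 50·35 = 1750 ≡ 1).
Multiplying both sides by 35: x ≡ 35·20 = 700 ≡ 11 (mod 53).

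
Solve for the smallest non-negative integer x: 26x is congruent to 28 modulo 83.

33

26⁻¹ ≡ 16 (mod 83) because 26·16 = 416 = 5·83 + 1.
Multiplying both sides by 16: x ≡ 16·28 = 448 ≡ 33 (mod 83).
Check: 26·33 = 858 = 10·83 + 28.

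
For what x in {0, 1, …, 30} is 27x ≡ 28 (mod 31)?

24

The inverse of 27 mod 31 is 23 (since 27·23 = 621 ≡ 1).
So x ≡ 23·28 = 644 ≡ 24 (mod 31).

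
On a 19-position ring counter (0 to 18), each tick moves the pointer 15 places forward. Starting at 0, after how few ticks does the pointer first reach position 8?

15⁻¹ ≡ 14 (mod 19) because 15·14 = 210 = 11·19 + 1.
So x ≡ 14·8 = 112 ≡ 17 (mod 19).

17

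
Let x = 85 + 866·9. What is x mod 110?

69

866·9 = 7794.
Dividing 7794 by 110 gives quotient 70 and remainder 94.
(85 + 94) mod 110 = 69.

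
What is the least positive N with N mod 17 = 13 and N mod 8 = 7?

x ≡ 7 (mod 8) gives x ∈ {7, 15, 23, 31, 39, 47}.
The first of these with x mod 17 = 13 is 47.

47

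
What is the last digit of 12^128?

6

Powers of 2 mod 10 repeat with period 4: 2, 4, 8, 6.
128 mod 4 = 0, so the last digit matches 2^4 = 6.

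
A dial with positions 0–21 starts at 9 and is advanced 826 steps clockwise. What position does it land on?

826 = 37·22 + 12, so 826 mod 22 = 12.
(9 + 12) mod 22 = 21.

21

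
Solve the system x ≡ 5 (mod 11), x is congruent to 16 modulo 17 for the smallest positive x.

x ≡ 5 (mod 11) gives x ∈ {5, 16}.
The first of these with x mod 17 = 16 is 16.

16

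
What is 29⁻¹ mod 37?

23

29·23 = 667 = 18·37 + 1, so 29⁻¹ ≡ 23 (mod 37).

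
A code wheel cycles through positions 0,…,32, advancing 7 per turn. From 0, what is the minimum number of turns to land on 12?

30

The inverse of 7 mod 33 is 19 (since 7·19 = 133 ≡ 1).
So x ≡ 19·12 = 228 ≡ 30 (mod 33).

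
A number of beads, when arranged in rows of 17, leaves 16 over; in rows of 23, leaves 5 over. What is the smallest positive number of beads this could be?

Since 23·3 ≡ 1 (mod 17), take x = 5 + 23·((16−5)·3 mod 17) = 5 + 23·16 = 373.
Check: 373 mod 17 = 16, 373 mod 23 = 5.

373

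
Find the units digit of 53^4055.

7

The units digit of 53^n cycles with period 4: 3, 9, 7, 1, …
4055 leaves remainder 3 on division by 4, so 53^4055 ends in 7.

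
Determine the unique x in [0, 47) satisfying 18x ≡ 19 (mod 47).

18⁻¹ ≡ 34 (mod 47) because 18·34 = 612 = 13·47 + 1.
So x ≡ 34·19 = 646 ≡ 35 (mod 47).
Check: 18·35 = 630 = 13·47 + 19.

35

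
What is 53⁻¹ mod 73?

73 = 1·53 + 20
53 = 2·20 + 13
20 = 1·13 + 7
13 = 1·7 + 6
7 = 1·6 + 1
6 = 6·1 + 0
Back-substituting gives 53·62 ≡ 1 (mod 73).

62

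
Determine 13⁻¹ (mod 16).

5

16 = 1·13 + 3
13 = 4·3 + 1
3 = 3·1 + 0
Back-substituting gives 13·5 ≡ 1 (mod 16).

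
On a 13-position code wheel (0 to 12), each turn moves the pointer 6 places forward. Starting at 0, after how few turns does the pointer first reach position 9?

6⁻¹ ≡ 11 (mod 13) because 6·11 = 66 = 5·13 + 1.
Multiplying both sides by 11: x ≡ 11·9 = 99 ≡ 8 (mod 13).
Check: 6·8 = 48 = 3·13 + 9.

8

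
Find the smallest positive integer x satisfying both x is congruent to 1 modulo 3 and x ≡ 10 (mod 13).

10

x ≡ 1 (mod 3) gives x ∈ {1, 4, 7, 10}.
The first of these with x mod 13 = 10 is 10.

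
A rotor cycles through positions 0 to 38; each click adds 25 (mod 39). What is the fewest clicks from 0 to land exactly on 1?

25·25 = 625 = 16·39 + 1, so 25⁻¹ ≡ 25 (mod 39).

25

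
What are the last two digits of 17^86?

69

By repeated squaring mod 100: 17^1≡17, 17^2≡89, 17^4≡21, 17^8≡41, 17^16≡81, 17^32≡61, 17^64≡21.
86 = 2 + 4 + 16 + 64, so 17^86 ≡ 89·21·81·21 ≡ 69 (mod 100).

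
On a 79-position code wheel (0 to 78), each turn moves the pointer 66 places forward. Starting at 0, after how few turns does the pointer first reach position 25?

The inverse of 66 mod 79 is 6 (since 66·6 = 396 ≡ 1).
Multiplying both sides by 6: x ≡ 6·25 = 150 ≡ 71 (mod 79).
Check: 66·71 = 4686 = 59·79 + 25.

71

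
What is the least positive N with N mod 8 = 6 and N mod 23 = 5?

166

x ≡ 6 (mod 8) gives x ∈ {6, 14, 22, 30, 38, 46, 54, 62, …}.
The first of these with x mod 23 = 5 is 166.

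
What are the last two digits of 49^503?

Square-and-reduce mod 100: 49^1≡49, 49^2≡1, 49^4≡1, 49^8≡1, 49^16≡1, 49^32≡1, 49^64≡1, 49^128≡1, 49^256≡1.
Since 503 = 1 + 2 + 4 + 16 + 32 + 64 + 128 + 256 in binary, 49^503 ≡ 49·1·1·1·1·1·1·1 ≡ 49 (mod 100).

49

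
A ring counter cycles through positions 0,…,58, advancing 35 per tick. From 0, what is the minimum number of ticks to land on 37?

55

35⁻¹ ≡ 27 (mod 59) because 35·27 = 945 = 16·59 + 1.
So x ≡ 27·37 = 999 ≡ 55 (mod 59).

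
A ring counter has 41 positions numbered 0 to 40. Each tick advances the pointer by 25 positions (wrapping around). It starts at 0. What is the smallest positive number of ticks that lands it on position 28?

29

25⁻¹ ≡ 23 (mod 41) because 25·23 = 575 = 14·41 + 1.
So x ≡ 23·28 = 644 ≡ 29 (mod 41).
Check: 25·29 = 725 = 17·41 + 28.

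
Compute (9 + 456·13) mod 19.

456·13 = 5928.
Dividing 5928 by 19 gives quotient 312 and remainder 0.
(9 + 0) mod 19 = 9.

9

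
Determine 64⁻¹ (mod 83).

64·48 = 3072 = 37·83 + 1, so 64⁻¹ ≡ 48 (mod 83).

48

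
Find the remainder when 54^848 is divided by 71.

Square-and-reduce mod 71: 54^1≡54, 54^2≡5, 54^4≡25, 54^8≡57, 54^16≡54, 54^32≡5, 54^64≡25, 54^128≡57, 54^256≡54, 54^512≡5.
Since 848 = 16 + 64 + 256 + 512 in binary, 54^848 ≡ 54·25·54·5 ≡ 57 (mod 71).

57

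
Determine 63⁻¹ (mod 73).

73 = 1·63 + 10
63 = 6·10 + 3
10 = 3·3 + 1
3 = 3·1 + 0
Back-substituting gives 63·51 ≡ 1 (mod 73).

51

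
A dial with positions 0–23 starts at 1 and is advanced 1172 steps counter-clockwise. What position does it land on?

5

1172 mod 24 = 20 (since 48·24 = 1152).
(1 − 20) mod 24 = 5.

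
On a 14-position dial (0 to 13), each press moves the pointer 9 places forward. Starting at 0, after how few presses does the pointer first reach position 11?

9

9⁻¹ ≡ 11 (mod 14) because 9·11 = 99 = 7·14 + 1.
So x ≡ 11·11 = 121 ≡ 9 (mod 14).
Check: 9·9 = 81 = 5·14 + 11.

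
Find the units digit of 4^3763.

4

Last digits of 4^n: 4, 6 (period 2).
3763 leaves remainder 1 on division by 2, so 4^3763 ends in 4.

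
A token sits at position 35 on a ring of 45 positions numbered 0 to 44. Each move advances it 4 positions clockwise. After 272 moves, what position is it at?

272·4 = 1088.
1088 − 24·45 = 8, so 1088 ≡ 8 (mod 45).
(35 + 8) mod 45 = 43.

43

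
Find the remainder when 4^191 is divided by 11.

4

Square-and-reduce mod 11: 4^1≡4, 4^2≡5, 4^4≡3, 4^8≡9, 4^16≡4, 4^32≡5, 4^64≡3, 4^128≡9.
Since 191 = 1 + 2 + 4 + 8 + 16 + 32 + 128 in binary, 4^191 ≡ 4·5·3·9·4·5·9 ≡ 4 (mod 11).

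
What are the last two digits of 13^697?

33

Successive squares of 13 mod 100: 13^1≡13, 13^2≡69, 13^4≡61, 13^8≡21, 13^16≡41, 13^32≡81, 13^64≡61, 13^128≡21, 13^256≡41, 13^512≡81.
697 = 1 + 8 + 16 + 32 + 128 + 512, so 13^697 ≡ 13·21·41·81·21·81 ≡ 33 (mod 100).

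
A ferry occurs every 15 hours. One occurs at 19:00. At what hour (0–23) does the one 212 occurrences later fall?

212·15 = 3180.
Dividing 3180 by 24 gives quotient 132 and remainder 12.
(19 + 12) mod 24 = 7.

7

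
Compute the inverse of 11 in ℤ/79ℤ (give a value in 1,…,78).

79 = 7·11 + 2
11 = 5·2 + 1
2 = 2·1 + 0
Back-substituting gives 11·36 ≡ 1 (mod 79).

36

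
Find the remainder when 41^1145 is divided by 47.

Successive squares of 41 mod 47: 41^1≡41, 41^2≡36, 41^4≡27, 41^8≡24, 41^16≡12, 41^32≡3, 41^64≡9, 41^128≡34, 41^256≡28, 41^512≡32, 41^1024≡37.
1145 = 1 + 8 + 16 + 32 + 64 + 1024, so 41^1145 ≡ 41·24·12·3·9·37 ≡ 38 (mod 47).

38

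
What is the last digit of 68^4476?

The units digit of 68^n cycles with period 4: 8, 4, 2, 6, …
4476 mod 4 = 0, so the last digit matches 8^4 = 6.

6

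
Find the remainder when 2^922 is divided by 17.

4

By repeated squaring mod 17: 2^1≡2, 2^2≡4, 2^4≡16, 2^8≡1, 2^16≡1, 2^32≡1, 2^64≡1, 2^128≡1, 2^256≡1, 2^512≡1.
922 = 2 + 8 + 16 + 128 + 256 + 512, so 2^922 ≡ 4·1·1·1·1·1 ≡ 4 (mod 17).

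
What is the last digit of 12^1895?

Powers of 2 mod 10 repeat with period 4: 2, 4, 8, 6.
1895 mod 4 = 3, so the last digit matches 2^3 = 8.

8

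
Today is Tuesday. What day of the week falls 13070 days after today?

Wednesday

Dividing 13070 by 7 gives quotient 1867 and remainder 1.
Tuesday + 1 day → Wednesday.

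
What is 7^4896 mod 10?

The units digit of 7^n cycles with period 4: 7, 9, 3, 1, …
4896 leaves remainder 0 on division by 4, so 7^4896 ends in 1.

1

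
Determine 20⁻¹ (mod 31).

31 = 1·20 + 11
20 = 1·11 + 9
11 = 1·9 + 2
9 = 4·2 + 1
2 = 2·1 + 0
Back-substituting gives 20·14 ≡ 1 (mod 31).

14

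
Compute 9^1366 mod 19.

Square-and-reduce mod 19: 9^1≡9, 9^2≡5, 9^4≡6, 9^8≡17, 9^16≡4, 9^32≡16, 9^64≡9, 9^128≡5, 9^256≡6, 9^512≡17, 9^1024≡4.
Since 1366 = 2 + 4 + 16 + 64 + 256 + 1024 in binary, 9^1366 ≡ 5·6·4·9·6·4 ≡ 4 (mod 19).

4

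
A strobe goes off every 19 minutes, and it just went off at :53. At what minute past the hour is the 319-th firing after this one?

54

319·19 = 6061.
Dividing 6061 by 60 gives quotient 101 and remainder 1.
(53 + 1) mod 60 = 54.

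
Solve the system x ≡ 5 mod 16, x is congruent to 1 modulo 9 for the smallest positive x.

Since 9·9 ≡ 1 (mod 16), take x = 1 + 9·((5−1)·9 mod 16) = 1 + 9·4 = 37.
Check: 37 mod 16 = 5, 37 mod 9 = 1.

37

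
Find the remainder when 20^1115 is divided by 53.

Square-and-reduce mod 53: 20^1≡20, 20^2≡29, 20^4≡46, 20^8≡49, 20^16≡16, 20^32≡44, 20^64≡28, 20^128≡42, 20^256≡15, 20^512≡13, 20^1024≡10.
Since 1115 = 1 + 2 + 8 + 16 + 64 + 1024 in binary, 20^1115 ≡ 20·29·49·16·28·10 ≡ 18 (mod 53).

18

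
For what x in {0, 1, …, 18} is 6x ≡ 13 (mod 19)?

6⁻¹ ≡ 16 (mod 19) because 6·16 = 96 = 5·19 + 1.
So x ≡ 16·13 = 208 ≡ 18 (mod 19).
Check: 6·18 = 108 = 5·19 + 13.

18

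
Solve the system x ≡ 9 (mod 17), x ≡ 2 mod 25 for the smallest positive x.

Since 25·15 ≡ 1 (mod 17), take x = 2 + 25·((9−2)·15 mod 17) = 2 + 25·3 = 77.
Check: 77 mod 17 = 9, 77 mod 25 = 2.

77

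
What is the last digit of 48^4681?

8

The units digit of 48^n cycles with period 4: 8, 4, 2, 6, …
4681 leaves remainder 1 on division by 4, so 48^4681 ends in 8.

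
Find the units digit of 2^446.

Last digits of 2^n: 2, 4, 8, 6 (period 4).
446 leaves remainder 2 on division by 4, so 2^446 ends in 4.

4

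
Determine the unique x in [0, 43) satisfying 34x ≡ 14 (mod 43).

The inverse of 34 mod 43 is 19 (since 34·19 = 646 ≡ 1).
So x ≡ 19·14 = 266 ≡ 8 (mod 43).
Check: 34·8 = 272 = 6·43 + 14.

8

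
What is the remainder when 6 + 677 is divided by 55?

677 mod 55 = 17 (since 12·55 = 660).
(6 + 17) mod 55 = 23.

23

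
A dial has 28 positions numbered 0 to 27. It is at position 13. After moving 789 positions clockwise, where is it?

18

Dividing 789 by 28 gives quotient 28 and remainder 5.
(13 + 5) mod 28 = 18.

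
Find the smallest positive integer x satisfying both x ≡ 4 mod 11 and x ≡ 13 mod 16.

125

x ≡ 4 (mod 11) gives x ∈ {4, 15, 26, 37, 48, 59, 70, 81, …}.
The first of these with x mod 16 = 13 is 125.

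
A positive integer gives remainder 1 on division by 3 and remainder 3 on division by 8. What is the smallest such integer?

19

x ≡ 1 (mod 3) gives x ∈ {1, 4, 7, 10, 13, 16, 19}.
The first of these with x mod 8 = 3 is 19.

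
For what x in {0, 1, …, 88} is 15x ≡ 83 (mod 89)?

53

The inverse of 15 mod 89 is 6 (since 15·6 = 90 ≡ 1).
Multiplying both sides by 6: x ≡ 6·83 = 498 ≡ 53 (mod 89).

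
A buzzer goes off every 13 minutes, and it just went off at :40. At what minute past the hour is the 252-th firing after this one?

16

252·13 = 3276.
3276 − 54·60 = 36, so 3276 ≡ 36 (mod 60).
(40 + 36) mod 60 = 16.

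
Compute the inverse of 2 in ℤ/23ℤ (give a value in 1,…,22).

12

23 = 11·2 + 1
2 = 2·1 + 0
Back-substituting gives 2·12 ≡ 1 (mod 23).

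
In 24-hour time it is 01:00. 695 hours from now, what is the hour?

Dividing 695 by 24 gives quotient 28 and remainder 23.
(1 + 23) mod 24 = 0.

0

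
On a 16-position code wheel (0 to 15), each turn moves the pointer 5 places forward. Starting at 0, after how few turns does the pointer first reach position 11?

15

5⁻¹ ≡ 13 (mod 16) because 5·13 = 65 = 4·16 + 1.
So x ≡ 13·11 = 143 ≡ 15 (mod 16).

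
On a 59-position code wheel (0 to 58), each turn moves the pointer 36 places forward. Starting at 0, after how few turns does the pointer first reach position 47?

39

36⁻¹ ≡ 41 (mod 59) because 36·41 = 1476 = 25·59 + 1.
Multiplying both sides by 41: x ≡ 41·47 = 1927 ≡ 39 (mod 59).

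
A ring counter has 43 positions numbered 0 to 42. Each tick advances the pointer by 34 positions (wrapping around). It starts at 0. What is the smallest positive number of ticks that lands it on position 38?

34

The inverse of 34 mod 43 is 19 (since 34·19 = 646 ≡ 1).
So x ≡ 19·38 = 722 ≡ 34 (mod 43).
Check: 34·34 = 1156 = 26·43 + 38.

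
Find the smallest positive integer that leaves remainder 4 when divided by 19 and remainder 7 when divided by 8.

23

Since 8·12 ≡ 1 (mod 19), take x = 7 + 8·((4−7)·12 mod 19) = 7 + 8·2 = 23.
Check: 23 mod 19 = 4, 23 mod 8 = 7.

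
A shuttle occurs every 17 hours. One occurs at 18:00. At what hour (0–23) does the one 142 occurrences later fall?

142·17 = 2414.
2414 mod 24 = 14 (since 100·24 = 2400).
(18 + 14) mod 24 = 8.

8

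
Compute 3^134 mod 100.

69

Square-and-reduce mod 100: 3^1≡3, 3^2≡9, 3^4≡81, 3^8≡61, 3^16≡21, 3^32≡41, 3^64≡81, 3^128≡61.
Since 134 = 2 + 4 + 128 in binary, 3^134 ≡ 9·81·61 ≡ 69 (mod 100).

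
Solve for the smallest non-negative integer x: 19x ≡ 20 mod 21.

11

The inverse of 19 mod 21 is 10 (since 19·10 = 190 ≡ 1).
So x ≡ 10·20 = 200 ≡ 11 (mod 21).
Check: 19·11 = 209 = 9·21 + 20.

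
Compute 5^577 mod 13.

Successive squares of 5 mod 13: 5^1≡5, 5^2≡12, 5^4≡1, 5^8≡1, 5^16≡1, 5^32≡1, 5^64≡1, 5^128≡1, 5^256≡1, 5^512≡1.
577 = 1 + 64 + 512, so 5^577 ≡ 5·1·1 ≡ 5 (mod 13).

5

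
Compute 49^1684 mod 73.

64

Successive squares of 49 mod 73: 49^1≡49, 49^2≡65, 49^4≡64, 49^8≡8, 49^16≡64, 49^32≡8, 49^64≡64, 49^128≡8, 49^256≡64, 49^512≡8, 49^1024≡64.
Since 1684 = 4 + 16 + 128 + 512 + 1024 in binary, 49^1684 ≡ 64·64·8·8·64 ≡ 64 (mod 73).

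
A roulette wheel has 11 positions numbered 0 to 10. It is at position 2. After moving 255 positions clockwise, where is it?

255 = 23·11 + 2, so 255 mod 11 = 2.
(2 + 2) mod 11 = 4.

4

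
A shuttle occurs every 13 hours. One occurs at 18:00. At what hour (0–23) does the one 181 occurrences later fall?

181·13 = 2353.
Dividing 2353 by 24 gives quotient 98 and remainder 1.
(18 + 1) mod 24 = 19.

19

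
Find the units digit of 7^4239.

3

Last digits of 7^n: 7, 9, 3, 1 (period 4).
4239 leaves remainder 3 on division by 4, so 7^4239 ends in 3.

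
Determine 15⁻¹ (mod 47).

22

15·22 = 330 = 7·47 + 1, so 15⁻¹ ≡ 22 (mod 47).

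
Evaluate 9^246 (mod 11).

By repeated squaring mod 11: 9^1≡9, 9^2≡4, 9^4≡5, 9^8≡3, 9^16≡9, 9^32≡4, 9^64≡5, 9^128≡3.
246 = 2 + 4 + 16 + 32 + 64 + 128, so 9^246 ≡ 4·5·9·4·5·3 ≡ 9 (mod 11).

9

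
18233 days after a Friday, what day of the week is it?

Wednesday

18233 mod 7 = 5 (since 2604·7 = 18228).
Friday + 5 days → Wednesday.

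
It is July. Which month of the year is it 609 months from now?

April

609 mod 12 = 9 (since 50·12 = 600).
July + 9 months → April.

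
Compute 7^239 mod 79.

Square-and-reduce mod 79: 7^1≡7, 7^2≡49, 7^4≡31, 7^8≡13, 7^16≡11, 7^32≡42, 7^64≡26, 7^128≡44.
Since 239 = 1 + 2 + 4 + 8 + 32 + 64 + 128 in binary, 7^239 ≡ 7·49·31·13·42·26·44 ≡ 59 (mod 79).

59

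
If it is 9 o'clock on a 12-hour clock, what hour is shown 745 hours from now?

10

745 = 62·12 + 1, so 745 mod 12 = 1.
9 + 1 → 10 on a 12-hour dial.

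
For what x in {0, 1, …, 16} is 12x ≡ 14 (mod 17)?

4

12⁻¹ ≡ 10 (mod 17) because 12·10 = 120 = 7·17 + 1.
Multiplying both sides by 10: x ≡ 10·14 = 140 ≡ 4 (mod 17).
Check: 12·4 = 48 = 2·17 + 14.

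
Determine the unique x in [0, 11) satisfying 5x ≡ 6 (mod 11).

The inverse of 5 mod 11 is 9 (since 5·9 = 45 ≡ 1).
So x ≡ 9·6 = 54 ≡ 10 (mod 11).

10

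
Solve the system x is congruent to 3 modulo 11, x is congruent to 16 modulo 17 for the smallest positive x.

x ≡ 3 (mod 11) gives x ∈ {3, 14, 25, 36, 47, 58, 69, 80, …}.
The first of these with x mod 17 = 16 is 135.

135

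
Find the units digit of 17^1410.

The units digit of 17^n cycles with period 4: 7, 9, 3, 1, …
1410 leaves remainder 2 on division by 4, so 17^1410 ends in 9.

9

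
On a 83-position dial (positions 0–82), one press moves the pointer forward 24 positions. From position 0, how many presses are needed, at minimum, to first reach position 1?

24·45 = 1080 = 13·83 + 1, so 24⁻¹ ≡ 45 (mod 83).

45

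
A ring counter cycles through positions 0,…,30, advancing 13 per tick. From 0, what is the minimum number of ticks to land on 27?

14

13⁻¹ ≡ 12 (mod 31) because 13·12 = 156 = 5·31 + 1.
Multiplying both sides by 12: x ≡ 12·27 = 324 ≡ 14 (mod 31).
Check: 13·14 = 182 = 5·31 + 27.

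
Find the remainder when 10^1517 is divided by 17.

By repeated squaring mod 17: 10^1≡10, 10^2≡15, 10^4≡4, 10^8≡16, 10^16≡1, 10^32≡1, 10^64≡1, 10^128≡1, 10^256≡1, 10^512≡1, 10^1024≡1.
1517 = 1 + 4 + 8 + 32 + 64 + 128 + 256 + 1024, so 10^1517 ≡ 10·4·16·1·1·1·1·1 ≡ 11 (mod 17).

11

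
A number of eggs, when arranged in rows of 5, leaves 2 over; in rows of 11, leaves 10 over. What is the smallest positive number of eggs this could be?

x ≡ 2 (mod 5) gives x ∈ {2, 7, 12, 17, 22, 27, 32}.
The first of these with x mod 11 = 10 is 32.

32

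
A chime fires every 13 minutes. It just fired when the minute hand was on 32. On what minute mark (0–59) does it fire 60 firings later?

60·13 = 780.
780 mod 60 = 0 (since 13·60 = 780).
(32 + 0) mod 60 = 32.

32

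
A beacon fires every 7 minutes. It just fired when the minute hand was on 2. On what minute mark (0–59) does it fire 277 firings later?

277·7 = 1939.
1939 mod 60 = 19 (since 32·60 = 1920).
(2 + 19) mod 60 = 21.

21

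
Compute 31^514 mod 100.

21

Successive squares of 31 mod 100: 31^1≡31, 31^2≡61, 31^4≡21, 31^8≡41, 31^16≡81, 31^32≡61, 31^64≡21, 31^128≡41, 31^256≡81, 31^512≡61.
514 = 2 + 512, so 31^514 ≡ 61·61 ≡ 21 (mod 100).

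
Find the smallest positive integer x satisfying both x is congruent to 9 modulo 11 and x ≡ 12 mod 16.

x ≡ 9 (mod 11) gives x ∈ {9, 20, 31, 42, 53, 64, 75, 86, …}.
The first of these with x mod 16 = 12 is 108.

108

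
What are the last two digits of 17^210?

49

Square-and-reduce mod 100: 17^1≡17, 17^2≡89, 17^4≡21, 17^8≡41, 17^16≡81, 17^32≡61, 17^64≡21, 17^128≡41.
210 = 2 + 16 + 64 + 128, so 17^210 ≡ 89·81·21·41 ≡ 49 (mod 100).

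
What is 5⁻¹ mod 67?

27

5·27 = 135 = 2·67 + 1, so 5⁻¹ ≡ 27 (mod 67).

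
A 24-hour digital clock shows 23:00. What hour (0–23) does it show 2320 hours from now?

15

2320 − 96·24 = 16, so 2320 ≡ 16 (mod 24).
(23 + 16) mod 24 = 15.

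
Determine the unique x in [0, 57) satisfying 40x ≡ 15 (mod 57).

40⁻¹ ≡ 10 (mod 57) because 40·10 = 400 = 7·57 + 1.
So x ≡ 10·15 = 150 ≡ 36 (mod 57).

36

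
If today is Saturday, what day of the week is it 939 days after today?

939 mod 7 = 1 (since 134·7 = 938).
Saturday + 1 day → Sunday.

Sunday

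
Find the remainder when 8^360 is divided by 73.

Successive squares of 8 mod 73: 8^1≡8, 8^2≡64, 8^4≡8, 8^8≡64, 8^16≡8, 8^32≡64, 8^64≡8, 8^128≡64, 8^256≡8.
Since 360 = 8 + 32 + 64 + 256 in binary, 8^360 ≡ 64·64·8·8 ≡ 1 (mod 73).

1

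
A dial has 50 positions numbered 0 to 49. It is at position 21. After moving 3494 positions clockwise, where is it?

3494 − 69·50 = 44, so 3494 ≡ 44 (mod 50).
(21 + 44) mod 50 = 15.

15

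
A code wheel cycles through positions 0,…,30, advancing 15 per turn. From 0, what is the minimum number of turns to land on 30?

The inverse of 15 mod 31 is 29 (since 15·29 = 435 ≡ 1).
Multiplying both sides by 29: x ≡ 29·30 = 870 ≡ 2 (mod 31).

2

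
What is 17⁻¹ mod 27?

8

27 = 1·17 + 10
17 = 1·10 + 7
10 = 1·7 + 3
7 = 2·3 + 1
3 = 3·1 + 0
Back-substituting gives 17·8 ≡ 1 (mod 27).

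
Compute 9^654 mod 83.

Successive squares of 9 mod 83: 9^1≡9, 9^2≡81, 9^4≡4, 9^8≡16, 9^16≡7, 9^32≡49, 9^64≡77, 9^128≡36, 9^256≡51, 9^512≡28.
Since 654 = 2 + 4 + 8 + 128 + 512 in binary, 9^654 ≡ 81·4·16·36·28 ≡ 41 (mod 83).

41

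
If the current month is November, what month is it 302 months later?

302 mod 12 = 2 (since 25·12 = 300).
November + 2 months → January.

January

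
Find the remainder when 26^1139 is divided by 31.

By repeated squaring mod 31: 26^1≡26, 26^2≡25, 26^4≡5, 26^8≡25, 26^16≡5, 26^32≡25, 26^64≡5, 26^128≡25, 26^256≡5, 26^512≡25, 26^1024≡5.
Since 1139 = 1 + 2 + 16 + 32 + 64 + 1024 in binary, 26^1139 ≡ 26·25·5·25·5·5 ≡ 6 (mod 31).

6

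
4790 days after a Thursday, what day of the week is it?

4790 mod 7 = 2 (since 684·7 = 4788).
Thursday + 2 days → Saturday.

Saturday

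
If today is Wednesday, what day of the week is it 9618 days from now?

Dividing 9618 by 7 gives quotient 1374 and remainder 0.
Wednesday + 0 days → Wednesday.

Wednesday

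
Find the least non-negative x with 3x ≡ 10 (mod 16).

3⁻¹ ≡ 11 (mod 16) because 3·11 = 33 = 2·16 + 1.
So x ≡ 11·10 = 110 ≡ 14 (mod 16).

14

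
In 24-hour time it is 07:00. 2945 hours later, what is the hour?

2945 = 122·24 + 17, so 2945 mod 24 = 17.
(7 + 17) mod 24 = 0.

0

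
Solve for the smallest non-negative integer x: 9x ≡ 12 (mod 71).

25

9⁻¹ ≡ 8 (mod 71) because 9·8 = 72 = 1·71 + 1.
Multiplying both sides by 8: x ≡ 8·12 = 96 ≡ 25 (mod 71).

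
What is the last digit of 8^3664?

6

Powers of 8 mod 10 repeat with period 4: 8, 4, 2, 6.
3664 leaves remainder 0 on division by 4, so 8^3664 ends in 6.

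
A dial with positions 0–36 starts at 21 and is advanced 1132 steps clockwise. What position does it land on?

6

1132 − 30·37 = 22, so 1132 ≡ 22 (mod 37).
(21 + 22) mod 37 = 6.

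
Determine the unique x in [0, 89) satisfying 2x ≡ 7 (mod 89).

48

2⁻¹ ≡ 45 (mod 89) because 2·45 = 90 = 1·89 + 1.
Multiplying both sides by 45: x ≡ 45·7 = 315 ≡ 48 (mod 89).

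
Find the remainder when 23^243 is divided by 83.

61

Successive squares of 23 mod 83: 23^1≡23, 23^2≡31, 23^4≡48, 23^8≡63, 23^16≡68, 23^32≡59, 23^64≡78, 23^128≡25.
243 = 1 + 2 + 16 + 32 + 64 + 128, so 23^243 ≡ 23·31·68·59·78·25 ≡ 61 (mod 83).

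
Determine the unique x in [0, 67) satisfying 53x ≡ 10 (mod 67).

28

53⁻¹ ≡ 43 (mod 67) because 53·43 = 2279 = 34·67 + 1.
Multiplying both sides by 43: x ≡ 43·10 = 430 ≡ 28 (mod 67).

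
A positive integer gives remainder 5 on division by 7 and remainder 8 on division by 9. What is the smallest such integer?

26

x ≡ 5 (mod 7) gives x ∈ {5, 12, 19, 26}.
The first of these with x mod 9 = 8 is 26.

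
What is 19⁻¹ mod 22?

7

22 = 1·19 + 3
19 = 6·3 + 1
3 = 3·1 + 0
Back-substituting gives 19·7 ≡ 1 (mod 22).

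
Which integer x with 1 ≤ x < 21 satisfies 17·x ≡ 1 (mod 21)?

5

17·5 = 85 = 4·21 + 1, so 17⁻¹ ≡ 5 (mod 21).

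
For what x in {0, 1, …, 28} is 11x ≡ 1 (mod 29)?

11⁻¹ ≡ 8 (mod 29) because 11·8 = 88 = 3·29 + 1.
So x ≡ 8·1 = 8 ≡ 8 (mod 29).

8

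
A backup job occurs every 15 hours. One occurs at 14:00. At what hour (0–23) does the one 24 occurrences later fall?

24·15 = 360.
360 = 15·24 + 0, so 360 mod 24 = 0.
(14 + 0) mod 24 = 14.

14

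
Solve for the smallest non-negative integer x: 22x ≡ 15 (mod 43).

22⁻¹ ≡ 2 (mod 43) because 22·2 = 44 = 1·43 + 1.
Multiplying both sides by 2: x ≡ 2·15 = 30 ≡ 30 (mod 43).

30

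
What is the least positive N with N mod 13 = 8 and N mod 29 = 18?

47

x ≡ 8 (mod 13) gives x ∈ {8, 21, 34, 47}.
The first of these with x mod 29 = 18 is 47.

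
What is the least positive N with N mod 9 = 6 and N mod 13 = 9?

87

x ≡ 6 (mod 9) gives x ∈ {6, 15, 24, 33, 42, 51, 60, 69, …}.
The first of these with x mod 13 = 9 is 87.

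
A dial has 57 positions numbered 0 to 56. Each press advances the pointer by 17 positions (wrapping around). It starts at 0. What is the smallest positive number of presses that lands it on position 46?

17⁻¹ ≡ 47 (mod 57) because 17·47 = 799 = 14·57 + 1.
So x ≡ 47·46 = 2162 ≡ 53 (mod 57).

53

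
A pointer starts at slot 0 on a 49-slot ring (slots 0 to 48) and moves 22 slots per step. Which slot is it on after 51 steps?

44

51·22 = 1122.
1122 − 22·49 = 44, so 1122 ≡ 44 (mod 49).
(0 + 44) mod 49 = 44.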